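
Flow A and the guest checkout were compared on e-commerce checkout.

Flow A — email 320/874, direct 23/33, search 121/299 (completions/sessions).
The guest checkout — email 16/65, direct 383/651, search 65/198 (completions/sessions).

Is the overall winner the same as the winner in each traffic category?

Email: Flow A 320/874 = 36.6%, the guest checkout 16/65 = 24.6% → Flow A
Direct: Flow A 23/33 = 69.7%, the guest checkout 383/651 = 58.8% → Flow A
Search: Flow A 121/299 = 40.5%, the guest checkout 65/198 = 32.8% → Flow A
Overall: Flow A 464/1206 = 38.5%, the guest checkout 464/914 = 50.8% → the guest checkout
Flow A wins each traffic group but the guest checkout wins overall — the comparison reverses. Flow A's sessions skew toward email, which has a lower base rate.

No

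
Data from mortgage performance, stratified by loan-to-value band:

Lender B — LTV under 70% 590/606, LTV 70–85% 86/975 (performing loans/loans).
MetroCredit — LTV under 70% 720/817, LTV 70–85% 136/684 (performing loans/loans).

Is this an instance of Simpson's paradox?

No

LTV under 70%: Lender B 590/606 = 97.4%, MetroCredit 720/817 = 88.1% → Lender B
LTV 70–85%: Lender B 86/975 = 8.8%, MetroCredit 136/684 = 19.9% → MetroCredit
Overall: Lender B 676/1581 = 42.8%, MetroCredit 856/1501 = 57.0% → MetroCredit
Neither sweeps: Lender B wins 1 of 2 groups, MetroCredit wins 1. MetroCredit wins overall but not every group — no Simpson reversal.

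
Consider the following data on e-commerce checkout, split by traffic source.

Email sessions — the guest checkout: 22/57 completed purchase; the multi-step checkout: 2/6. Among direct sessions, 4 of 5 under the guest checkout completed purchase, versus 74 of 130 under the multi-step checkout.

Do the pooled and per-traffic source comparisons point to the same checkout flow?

No

Email: the guest checkout 22/57 = 38.6%, the multi-step checkout 2/6 = 33.3% → the guest checkout
Direct: the guest checkout 4/5 = 80.0%, the multi-step checkout 74/130 = 56.9% → the guest checkout
Overall: the guest checkout 26/62 = 41.9%, the multi-step checkout 76/136 = 55.9% → the multi-step checkout
The guest checkout wins each traffic group but the multi-step checkout wins overall — the comparison reverses. The guest checkout's sessions skew toward email, which has a lower base rate.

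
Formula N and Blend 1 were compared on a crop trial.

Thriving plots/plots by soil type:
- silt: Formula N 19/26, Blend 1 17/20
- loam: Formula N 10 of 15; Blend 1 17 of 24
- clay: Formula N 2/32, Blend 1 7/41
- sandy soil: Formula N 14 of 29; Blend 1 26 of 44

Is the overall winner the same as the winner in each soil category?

Yes

Silt: Formula N 19/26 = 73.1%, Blend 1 17/20 = 85.0% → Blend 1
Loam: Formula N 10/15 = 66.7%, Blend 1 17/24 = 70.8% → Blend 1
Clay: Formula N 2/32 = 6.2%, Blend 1 7/41 = 17.1% → Blend 1
Sandy soil: Formula N 14/29 = 48.3%, Blend 1 26/44 = 59.1% → Blend 1
Overall: Formula N 45/102 = 44.1%, Blend 1 67/129 = 51.9% → Blend 1
Blend 1 wins overall and in every soil group — no reversal.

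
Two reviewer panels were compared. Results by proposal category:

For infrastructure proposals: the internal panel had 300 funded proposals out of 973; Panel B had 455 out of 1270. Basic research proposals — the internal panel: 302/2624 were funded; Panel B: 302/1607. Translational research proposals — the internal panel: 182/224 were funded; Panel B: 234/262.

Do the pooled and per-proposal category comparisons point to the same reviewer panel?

Infrastructure: the internal panel 300/973 = 30.8%, Panel B 455/1270 = 35.8% → Panel B
Basic research: the internal panel 302/2624 = 11.5%, Panel B 302/1607 = 18.8% → Panel B
Translational research: the internal panel 182/224 = 81.2%, Panel B 234/262 = 89.3% → Panel B
Overall: the internal panel 784/3821 = 20.5%, Panel B 991/3139 = 31.6% → Panel B
Panel B wins overall and in every proposal group — no reversal.

Yes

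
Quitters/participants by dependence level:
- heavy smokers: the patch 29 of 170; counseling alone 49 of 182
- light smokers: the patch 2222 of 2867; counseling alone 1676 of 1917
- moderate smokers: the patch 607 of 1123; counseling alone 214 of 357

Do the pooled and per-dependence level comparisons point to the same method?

Yes

Heavy smokers: the patch 29/170 = 17.1%, counseling alone 49/182 = 26.9% → counseling alone
Light smokers: the patch 2222/2867 = 77.5%, counseling alone 1676/1917 = 87.4% → counseling alone
Moderate smokers: the patch 607/1123 = 54.1%, counseling alone 214/357 = 59.9% → counseling alone
Overall: the patch 2858/4160 = 68.7%, counseling alone 1939/2456 = 78.9% → counseling alone
Counseling alone wins overall and in every dependence group — no reversal.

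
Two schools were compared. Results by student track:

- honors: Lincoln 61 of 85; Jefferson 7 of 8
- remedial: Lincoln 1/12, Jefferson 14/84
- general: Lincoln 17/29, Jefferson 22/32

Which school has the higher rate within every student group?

Honors: Lincoln 61/85 = 71.8%, Jefferson 7/8 = 87.5% → Jefferson
Remedial: Lincoln 1/12 = 8.3%, Jefferson 14/84 = 16.7% → Jefferson
General: Lincoln 17/29 = 58.6%, Jefferson 22/32 = 68.8% → Jefferson
Jefferson has the higher rate in all 3 groups.

Jefferson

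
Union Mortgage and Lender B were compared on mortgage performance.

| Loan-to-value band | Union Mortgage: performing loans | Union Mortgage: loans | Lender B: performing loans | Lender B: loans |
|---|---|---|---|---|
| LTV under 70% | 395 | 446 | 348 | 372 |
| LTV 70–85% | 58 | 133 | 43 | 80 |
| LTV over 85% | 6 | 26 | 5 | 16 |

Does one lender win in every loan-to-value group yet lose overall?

LTV under 70%: Union Mortgage 395/446 = 88.6%, Lender B 348/372 = 93.5% → Lender B
LTV 70–85%: Union Mortgage 58/133 = 43.6%, Lender B 43/80 = 53.8% → Lender B
LTV over 85%: Union Mortgage 6/26 = 23.1%, Lender B 5/16 = 31.2% → Lender B
Overall: Union Mortgage 459/605 = 75.9%, Lender B 396/468 = 84.6% → Lender B
Lender B wins overall and in every loan-to-value group — no reversal.

No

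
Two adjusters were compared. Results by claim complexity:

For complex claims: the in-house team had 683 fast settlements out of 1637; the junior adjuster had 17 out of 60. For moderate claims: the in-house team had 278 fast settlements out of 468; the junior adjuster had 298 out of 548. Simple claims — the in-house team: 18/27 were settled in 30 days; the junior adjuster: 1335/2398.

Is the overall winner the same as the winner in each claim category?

Complex: the in-house team 683/1637 = 41.7%, the junior adjuster 17/60 = 28.3% → the in-house team
Moderate: the in-house team 278/468 = 59.4%, the junior adjuster 298/548 = 54.4% → the in-house team
Simple: the in-house team 18/27 = 66.7%, the junior adjuster 1335/2398 = 55.7% → the in-house team
Overall: the in-house team 979/2132 = 45.9%, the junior adjuster 1650/3006 = 54.9% → the junior adjuster
The in-house team wins each claim group but the junior adjuster wins overall — the comparison reverses. The in-house team's claims skew toward complex, which has a lower base rate.

No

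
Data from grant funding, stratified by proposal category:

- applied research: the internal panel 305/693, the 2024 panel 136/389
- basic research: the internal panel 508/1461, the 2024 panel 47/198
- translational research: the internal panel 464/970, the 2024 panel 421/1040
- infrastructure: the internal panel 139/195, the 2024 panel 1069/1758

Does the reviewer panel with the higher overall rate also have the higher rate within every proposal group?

Applied research: the internal panel 305/693 = 44.0%, the 2024 panel 136/389 = 35.0% → the internal panel
Basic research: the internal panel 508/1461 = 34.8%, the 2024 panel 47/198 = 23.7% → the internal panel
Translational research: the internal panel 464/970 = 47.8%, the 2024 panel 421/1040 = 40.5% → the internal panel
Infrastructure: the internal panel 139/195 = 71.3%, the 2024 panel 1069/1758 = 60.8% → the internal panel
Overall: the internal panel 1416/3319 = 42.7%, the 2024 panel 1673/3385 = 49.4% → the 2024 panel
The internal panel wins each proposal group but the 2024 panel wins overall — the comparison reverses. The internal panel's proposals skew toward basic research, which has a lower base rate.

No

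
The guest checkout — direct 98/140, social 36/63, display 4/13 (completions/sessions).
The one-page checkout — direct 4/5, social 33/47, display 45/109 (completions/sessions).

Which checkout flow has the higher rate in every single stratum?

Direct: the guest checkout 98/140 = 70.0%, the one-page checkout 4/5 = 80.0% → the one-page checkout
Social: the guest checkout 36/63 = 57.1%, the one-page checkout 33/47 = 70.2% → the one-page checkout
Display: the guest checkout 4/13 = 30.8%, the one-page checkout 45/109 = 41.3% → the one-page checkout
The one-page checkout has the higher rate in all 3 groups.

the one-page checkout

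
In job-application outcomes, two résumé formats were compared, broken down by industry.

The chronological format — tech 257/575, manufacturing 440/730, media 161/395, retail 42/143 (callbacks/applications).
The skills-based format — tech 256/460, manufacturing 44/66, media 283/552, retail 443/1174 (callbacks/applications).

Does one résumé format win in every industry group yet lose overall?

Tech: the chronological format 257/575 = 44.7%, the skills-based format 256/460 = 55.7% → the skills-based format
Manufacturing: the chronological format 440/730 = 60.3%, the skills-based format 44/66 = 66.7% → the skills-based format
Media: the chronological format 161/395 = 40.8%, the skills-based format 283/552 = 51.3% → the skills-based format
Retail: the chronological format 42/143 = 29.4%, the skills-based format 443/1174 = 37.7% → the skills-based format
Overall: the chronological format 900/1843 = 48.8%, the skills-based format 1026/2252 = 45.6% → the chronological format
The skills-based format wins each industry group but the chronological format wins overall — the comparison reverses. The skills-based format's applications skew toward retail, which has a lower base rate.

Yes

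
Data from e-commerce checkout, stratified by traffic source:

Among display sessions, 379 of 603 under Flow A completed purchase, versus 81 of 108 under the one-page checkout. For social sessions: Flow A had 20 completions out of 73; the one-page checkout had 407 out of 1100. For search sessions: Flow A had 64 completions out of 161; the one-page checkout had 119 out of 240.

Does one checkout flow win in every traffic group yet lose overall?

Yes

Display: Flow A 379/603 = 62.9%, the one-page checkout 81/108 = 75.0% → the one-page checkout
Social: Flow A 20/73 = 27.4%, the one-page checkout 407/1100 = 37.0% → the one-page checkout
Search: Flow A 64/161 = 39.8%, the one-page checkout 119/240 = 49.6% → the one-page checkout
Overall: Flow A 463/837 = 55.3%, the one-page checkout 607/1448 = 41.9% → Flow A
The one-page checkout wins each traffic group but Flow A wins overall — the comparison reverses. The one-page checkout's sessions skew toward social, which has a lower base rate.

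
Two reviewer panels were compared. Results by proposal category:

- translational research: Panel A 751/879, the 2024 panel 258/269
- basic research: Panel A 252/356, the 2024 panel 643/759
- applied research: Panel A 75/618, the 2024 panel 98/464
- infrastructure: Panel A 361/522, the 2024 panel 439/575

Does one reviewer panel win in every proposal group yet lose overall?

No

Translational research: Panel A 751/879 = 85.4%, the 2024 panel 258/269 = 95.9% → the 2024 panel
Basic research: Panel A 252/356 = 70.8%, the 2024 panel 643/759 = 84.7% → the 2024 panel
Applied research: Panel A 75/618 = 12.1%, the 2024 panel 98/464 = 21.1% → the 2024 panel
Infrastructure: Panel A 361/522 = 69.2%, the 2024 panel 439/575 = 76.3% → the 2024 panel
Overall: Panel A 1439/2375 = 60.6%, the 2024 panel 1438/2067 = 69.6% → the 2024 panel
The 2024 panel wins overall and in every proposal group — no reversal.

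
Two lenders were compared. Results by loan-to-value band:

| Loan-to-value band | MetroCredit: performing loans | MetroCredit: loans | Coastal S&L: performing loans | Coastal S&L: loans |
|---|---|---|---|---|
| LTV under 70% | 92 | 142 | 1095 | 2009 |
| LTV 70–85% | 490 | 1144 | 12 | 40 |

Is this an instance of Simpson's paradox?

Yes

LTV under 70%: MetroCredit 92/142 = 64.8%, Coastal S&L 1095/2009 = 54.5% → MetroCredit
LTV 70–85%: MetroCredit 490/1144 = 42.8%, Coastal S&L 12/40 = 30.0% → MetroCredit
Overall: MetroCredit 582/1286 = 45.3%, Coastal S&L 1107/2049 = 54.0% → Coastal S&L
MetroCredit wins each loan-to-value group but Coastal S&L wins overall — the comparison reverses. MetroCredit's loans skew toward LTV 70–85%, which has a lower base rate.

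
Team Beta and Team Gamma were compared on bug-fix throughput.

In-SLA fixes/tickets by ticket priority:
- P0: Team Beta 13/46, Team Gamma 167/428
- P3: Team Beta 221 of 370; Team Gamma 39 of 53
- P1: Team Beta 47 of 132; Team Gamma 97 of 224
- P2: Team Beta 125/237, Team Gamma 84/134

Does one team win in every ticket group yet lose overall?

P0: Team Beta 13/46 = 28.3%, Team Gamma 167/428 = 39.0% → Team Gamma
P3: Team Beta 221/370 = 59.7%, Team Gamma 39/53 = 73.6% → Team Gamma
P1: Team Beta 47/132 = 35.6%, Team Gamma 97/224 = 43.3% → Team Gamma
P2: Team Beta 125/237 = 52.7%, Team Gamma 84/134 = 62.7% → Team Gamma
Overall: Team Beta 406/785 = 51.7%, Team Gamma 387/839 = 46.1% → Team Beta
Team Gamma wins each ticket group but Team Beta wins overall — the comparison reverses. Team Gamma's tickets skew toward P0, which has a lower base rate.

Yes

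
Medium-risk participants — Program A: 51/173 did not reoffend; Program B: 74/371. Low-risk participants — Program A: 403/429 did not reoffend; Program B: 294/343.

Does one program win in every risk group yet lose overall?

Medium-risk: Program A 51/173 = 29.5%, Program B 74/371 = 19.9% → Program A
Low-risk: Program A 403/429 = 93.9%, Program B 294/343 = 85.7% → Program A
Overall: Program A 454/602 = 75.4%, Program B 368/714 = 51.5% → Program A
Program A wins overall and in every risk group — no reversal.

No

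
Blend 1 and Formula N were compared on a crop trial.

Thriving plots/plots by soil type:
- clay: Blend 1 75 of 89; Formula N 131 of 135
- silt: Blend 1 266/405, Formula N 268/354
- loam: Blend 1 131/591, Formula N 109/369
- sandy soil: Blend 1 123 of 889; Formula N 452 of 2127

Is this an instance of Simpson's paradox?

Clay: Blend 1 75/89 = 84.3%, Formula N 131/135 = 97.0% → Formula N
Silt: Blend 1 266/405 = 65.7%, Formula N 268/354 = 75.7% → Formula N
Loam: Blend 1 131/591 = 22.2%, Formula N 109/369 = 29.5% → Formula N
Sandy soil: Blend 1 123/889 = 13.8%, Formula N 452/2127 = 21.3% → Formula N
Overall: Blend 1 595/1974 = 30.1%, Formula N 960/2985 = 32.2% → Formula N
Formula N wins overall and in every soil group — no reversal.

No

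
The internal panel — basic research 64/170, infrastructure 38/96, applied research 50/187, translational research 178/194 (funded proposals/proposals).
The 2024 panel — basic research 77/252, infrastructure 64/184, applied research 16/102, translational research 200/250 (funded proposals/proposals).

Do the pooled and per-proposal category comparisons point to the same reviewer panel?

Yes

Basic research: the internal panel 64/170 = 37.6%, the 2024 panel 77/252 = 30.6% → the internal panel
Infrastructure: the internal panel 38/96 = 39.6%, the 2024 panel 64/184 = 34.8% → the internal panel
Applied research: the internal panel 50/187 = 26.7%, the 2024 panel 16/102 = 15.7% → the internal panel
Translational research: the internal panel 178/194 = 91.8%, the 2024 panel 200/250 = 80.0% → the internal panel
Overall: the internal panel 330/647 = 51.0%, the 2024 panel 357/788 = 45.3% → the internal panel
The internal panel wins overall and in every proposal group — no reversal.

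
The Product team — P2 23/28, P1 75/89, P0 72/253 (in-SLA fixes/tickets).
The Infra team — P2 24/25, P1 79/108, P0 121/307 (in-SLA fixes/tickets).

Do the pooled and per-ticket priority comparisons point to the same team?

P2: the Product team 23/28 = 82.1%, the Infra team 24/25 = 96.0% → the Infra team
P1: the Product team 75/89 = 84.3%, the Infra team 79/108 = 73.1% → the Product team
P0: the Product team 72/253 = 28.5%, the Infra team 121/307 = 39.4% → the Infra team
Overall: the Product team 170/370 = 45.9%, the Infra team 224/440 = 50.9% → the Infra team
Neither sweeps: the Product team wins 1 of 3 groups, the Infra team wins 2. The Infra team wins overall but not every group — no Simpson reversal.

No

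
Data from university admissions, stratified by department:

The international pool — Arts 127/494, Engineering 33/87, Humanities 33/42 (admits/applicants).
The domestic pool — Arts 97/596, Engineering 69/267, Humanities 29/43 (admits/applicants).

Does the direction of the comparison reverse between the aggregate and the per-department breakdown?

No

Arts: the international pool 127/494 = 25.7%, the domestic pool 97/596 = 16.3% → the international pool
Engineering: the international pool 33/87 = 37.9%, the domestic pool 69/267 = 25.8% → the international pool
Humanities: the international pool 33/42 = 78.6%, the domestic pool 29/43 = 67.4% → the international pool
Overall: the international pool 193/623 = 31.0%, the domestic pool 195/906 = 21.5% → the international pool
The international pool wins overall and in every department group — no reversal.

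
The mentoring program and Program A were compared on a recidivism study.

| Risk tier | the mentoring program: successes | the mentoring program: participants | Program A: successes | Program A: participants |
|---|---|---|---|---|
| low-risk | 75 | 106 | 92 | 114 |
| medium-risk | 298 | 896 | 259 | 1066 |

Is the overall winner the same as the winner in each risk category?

Low-risk: the mentoring program 75/106 = 70.8%, Program A 92/114 = 80.7% → Program A
Medium-risk: the mentoring program 298/896 = 33.3%, Program A 259/1066 = 24.3% → the mentoring program
Overall: the mentoring program 373/1002 = 37.2%, Program A 351/1180 = 29.7% → the mentoring program
Neither sweeps: the mentoring program wins 1 of 2 groups, Program A wins 1. The mentoring program wins overall but not every group — no Simpson reversal.

No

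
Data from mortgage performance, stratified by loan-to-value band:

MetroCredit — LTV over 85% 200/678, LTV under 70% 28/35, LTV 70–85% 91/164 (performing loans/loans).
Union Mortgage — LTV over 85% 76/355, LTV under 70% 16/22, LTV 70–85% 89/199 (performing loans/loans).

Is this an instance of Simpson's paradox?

No

LTV over 85%: MetroCredit 200/678 = 29.5%, Union Mortgage 76/355 = 21.4% → MetroCredit
LTV under 70%: MetroCredit 28/35 = 80.0%, Union Mortgage 16/22 = 72.7% → MetroCredit
LTV 70–85%: MetroCredit 91/164 = 55.5%, Union Mortgage 89/199 = 44.7% → MetroCredit
Overall: MetroCredit 319/877 = 36.4%, Union Mortgage 181/576 = 31.4% → MetroCredit
MetroCredit wins overall and in every loan-to-value group — no reversal.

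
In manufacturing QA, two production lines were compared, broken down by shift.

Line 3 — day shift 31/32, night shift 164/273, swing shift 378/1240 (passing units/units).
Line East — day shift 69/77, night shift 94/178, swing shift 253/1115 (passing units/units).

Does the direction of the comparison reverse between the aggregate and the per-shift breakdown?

No

Day shift: Line 3 31/32 = 96.9%, Line East 69/77 = 89.6% → Line 3
Night shift: Line 3 164/273 = 60.1%, Line East 94/178 = 52.8% → Line 3
Swing shift: Line 3 378/1240 = 30.5%, Line East 253/1115 = 22.7% → Line 3
Overall: Line 3 573/1545 = 37.1%, Line East 416/1370 = 30.4% → Line 3
Line 3 wins overall and in every shift group — no reversal.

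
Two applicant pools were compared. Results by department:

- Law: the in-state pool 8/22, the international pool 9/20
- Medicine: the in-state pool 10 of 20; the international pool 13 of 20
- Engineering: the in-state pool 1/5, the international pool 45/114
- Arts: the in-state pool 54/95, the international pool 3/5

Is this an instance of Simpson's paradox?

Law: the in-state pool 8/22 = 36.4%, the international pool 9/20 = 45.0% → the international pool
Medicine: the in-state pool 10/20 = 50.0%, the international pool 13/20 = 65.0% → the international pool
Engineering: the in-state pool 1/5 = 20.0%, the international pool 45/114 = 39.5% → the international pool
Arts: the in-state pool 54/95 = 56.8%, the international pool 3/5 = 60.0% → the international pool
Overall: the in-state pool 73/142 = 51.4%, the international pool 70/159 = 44.0% → the in-state pool
The international pool wins each department group but the in-state pool wins overall — the comparison reverses. The international pool's applicants skew toward Engineering, which has a lower base rate.

Yes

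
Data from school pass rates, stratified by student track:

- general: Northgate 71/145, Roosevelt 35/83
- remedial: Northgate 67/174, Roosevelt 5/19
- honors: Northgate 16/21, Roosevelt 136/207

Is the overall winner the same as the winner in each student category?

General: Northgate 71/145 = 49.0%, Roosevelt 35/83 = 42.2% → Northgate
Remedial: Northgate 67/174 = 38.5%, Roosevelt 5/19 = 26.3% → Northgate
Honors: Northgate 16/21 = 76.2%, Roosevelt 136/207 = 65.7% → Northgate
Overall: Northgate 154/340 = 45.3%, Roosevelt 176/309 = 57.0% → Roosevelt
Northgate wins each student group but Roosevelt wins overall — the comparison reverses. Northgate's students skew toward remedial, which has a lower base rate.

No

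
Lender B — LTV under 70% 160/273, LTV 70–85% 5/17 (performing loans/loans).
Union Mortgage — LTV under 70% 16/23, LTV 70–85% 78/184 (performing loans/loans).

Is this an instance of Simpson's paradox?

Yes

LTV under 70%: Lender B 160/273 = 58.6%, Union Mortgage 16/23 = 69.6% → Union Mortgage
LTV 70–85%: Lender B 5/17 = 29.4%, Union Mortgage 78/184 = 42.4% → Union Mortgage
Overall: Lender B 165/290 = 56.9%, Union Mortgage 94/207 = 45.4% → Lender B
Union Mortgage wins each loan-to-value group but Lender B wins overall — the comparison reverses. Union Mortgage's loans skew toward LTV 70–85%, which has a lower base rate.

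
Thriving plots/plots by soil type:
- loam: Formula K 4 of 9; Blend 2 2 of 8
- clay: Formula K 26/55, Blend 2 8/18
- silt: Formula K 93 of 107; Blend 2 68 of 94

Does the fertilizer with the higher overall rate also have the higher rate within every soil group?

Loam: Formula K 4/9 = 44.4%, Blend 2 2/8 = 25.0% → Formula K
Clay: Formula K 26/55 = 47.3%, Blend 2 8/18 = 44.4% → Formula K
Silt: Formula K 93/107 = 86.9%, Blend 2 68/94 = 72.3% → Formula K
Overall: Formula K 123/171 = 71.9%, Blend 2 78/120 = 65.0% → Formula K
Formula K wins overall and in every soil group — no reversal.

Yes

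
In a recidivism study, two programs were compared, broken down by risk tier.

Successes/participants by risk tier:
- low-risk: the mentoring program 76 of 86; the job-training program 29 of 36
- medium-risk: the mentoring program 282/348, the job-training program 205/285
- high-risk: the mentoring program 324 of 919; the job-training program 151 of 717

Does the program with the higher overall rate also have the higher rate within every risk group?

Low-risk: the mentoring program 76/86 = 88.4%, the job-training program 29/36 = 80.6% → the mentoring program
Medium-risk: the mentoring program 282/348 = 81.0%, the job-training program 205/285 = 71.9% → the mentoring program
High-risk: the mentoring program 324/919 = 35.3%, the job-training program 151/717 = 21.1% → the mentoring program
Overall: the mentoring program 682/1353 = 50.4%, the job-training program 385/1038 = 37.1% → the mentoring program
The mentoring program wins overall and in every risk group — no reversal.

Yes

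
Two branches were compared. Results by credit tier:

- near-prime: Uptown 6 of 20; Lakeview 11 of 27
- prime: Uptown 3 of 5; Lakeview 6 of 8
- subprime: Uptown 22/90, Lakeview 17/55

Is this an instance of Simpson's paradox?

No

Near-prime: Uptown 6/20 = 30.0%, Lakeview 11/27 = 40.7% → Lakeview
Prime: Uptown 3/5 = 60.0%, Lakeview 6/8 = 75.0% → Lakeview
Subprime: Uptown 22/90 = 24.4%, Lakeview 17/55 = 30.9% → Lakeview
Overall: Uptown 31/115 = 27.0%, Lakeview 34/90 = 37.8% → Lakeview
Lakeview wins overall and in every credit group — no reversal.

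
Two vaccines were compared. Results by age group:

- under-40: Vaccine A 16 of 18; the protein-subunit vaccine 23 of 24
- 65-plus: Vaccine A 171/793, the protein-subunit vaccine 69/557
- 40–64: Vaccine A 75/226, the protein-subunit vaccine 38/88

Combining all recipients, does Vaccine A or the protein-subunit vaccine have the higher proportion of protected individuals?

Vaccine A

Under-40: Vaccine A 16/18 = 88.9%, the protein-subunit vaccine 23/24 = 95.8% → the protein-subunit vaccine
65-plus: Vaccine A 171/793 = 21.6%, the protein-subunit vaccine 69/557 = 12.4% → Vaccine A
40–64: Vaccine A 75/226 = 33.2%, the protein-subunit vaccine 38/88 = 43.2% → the protein-subunit vaccine
Overall: Vaccine A 262/1037 = 25.3%, the protein-subunit vaccine 130/669 = 19.4% → Vaccine A
(Neither sweeps every age group, but Vaccine A has the higher pooled rate.)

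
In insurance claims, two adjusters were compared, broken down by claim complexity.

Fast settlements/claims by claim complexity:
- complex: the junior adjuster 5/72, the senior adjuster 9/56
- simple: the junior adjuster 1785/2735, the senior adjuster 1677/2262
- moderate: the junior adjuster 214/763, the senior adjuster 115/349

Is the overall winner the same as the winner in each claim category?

Complex: the junior adjuster 5/72 = 6.9%, the senior adjuster 9/56 = 16.1% → the senior adjuster
Simple: the junior adjuster 1785/2735 = 65.3%, the senior adjuster 1677/2262 = 74.1% → the senior adjuster
Moderate: the junior adjuster 214/763 = 28.0%, the senior adjuster 115/349 = 33.0% → the senior adjuster
Overall: the junior adjuster 2004/3570 = 56.1%, the senior adjuster 1801/2667 = 67.5% → the senior adjuster
The senior adjuster wins overall and in every claim group — no reversal.

Yes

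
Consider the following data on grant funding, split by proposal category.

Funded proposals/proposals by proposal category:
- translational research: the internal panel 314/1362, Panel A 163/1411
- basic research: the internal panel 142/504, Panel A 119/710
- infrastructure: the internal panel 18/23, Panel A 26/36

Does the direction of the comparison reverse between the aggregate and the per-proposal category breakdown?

No

Translational research: the internal panel 314/1362 = 23.1%, Panel A 163/1411 = 11.6% → the internal panel
Basic research: the internal panel 142/504 = 28.2%, Panel A 119/710 = 16.8% → the internal panel
Infrastructure: the internal panel 18/23 = 78.3%, Panel A 26/36 = 72.2% → the internal panel
Overall: the internal panel 474/1889 = 25.1%, Panel A 308/2157 = 14.3% → the internal panel
The internal panel wins overall and in every proposal group — no reversal.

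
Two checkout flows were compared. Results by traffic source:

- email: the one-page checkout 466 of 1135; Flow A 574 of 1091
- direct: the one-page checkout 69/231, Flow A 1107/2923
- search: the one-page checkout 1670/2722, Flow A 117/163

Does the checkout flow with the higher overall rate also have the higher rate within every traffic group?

Email: the one-page checkout 466/1135 = 41.1%, Flow A 574/1091 = 52.6% → Flow A
Direct: the one-page checkout 69/231 = 29.9%, Flow A 1107/2923 = 37.9% → Flow A
Search: the one-page checkout 1670/2722 = 61.4%, Flow A 117/163 = 71.8% → Flow A
Overall: the one-page checkout 2205/4088 = 53.9%, Flow A 1798/4177 = 43.0% → the one-page checkout
Flow A wins each traffic group but the one-page checkout wins overall — the comparison reverses. Flow A's sessions skew toward direct, which has a lower base rate.

No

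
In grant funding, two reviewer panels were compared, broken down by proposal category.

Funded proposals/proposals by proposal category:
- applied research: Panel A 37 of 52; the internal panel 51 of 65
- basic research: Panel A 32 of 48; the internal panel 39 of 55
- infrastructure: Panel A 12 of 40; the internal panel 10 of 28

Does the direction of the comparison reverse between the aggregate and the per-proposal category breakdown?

Applied research: Panel A 37/52 = 71.2%, the internal panel 51/65 = 78.5% → the internal panel
Basic research: Panel A 32/48 = 66.7%, the internal panel 39/55 = 70.9% → the internal panel
Infrastructure: Panel A 12/40 = 30.0%, the internal panel 10/28 = 35.7% → the internal panel
Overall: Panel A 81/140 = 57.9%, the internal panel 100/148 = 67.6% → the internal panel
The internal panel wins overall and in every proposal group — no reversal.

No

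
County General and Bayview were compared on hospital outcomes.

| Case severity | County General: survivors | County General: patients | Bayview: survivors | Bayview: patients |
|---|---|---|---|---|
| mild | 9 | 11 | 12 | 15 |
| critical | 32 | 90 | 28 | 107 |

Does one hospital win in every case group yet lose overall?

No

Mild: County General 9/11 = 81.8%, Bayview 12/15 = 80.0% → County General
Critical: County General 32/90 = 35.6%, Bayview 28/107 = 26.2% → County General
Overall: County General 41/101 = 40.6%, Bayview 40/122 = 32.8% → County General
County General wins overall and in every case group — no reversal.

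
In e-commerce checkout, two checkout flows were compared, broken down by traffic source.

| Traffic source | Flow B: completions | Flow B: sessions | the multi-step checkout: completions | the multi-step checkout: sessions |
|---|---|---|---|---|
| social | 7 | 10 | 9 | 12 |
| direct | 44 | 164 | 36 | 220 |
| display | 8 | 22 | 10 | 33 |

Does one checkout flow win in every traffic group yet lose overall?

No

Social: Flow B 7/10 = 70.0%, the multi-step checkout 9/12 = 75.0% → the multi-step checkout
Direct: Flow B 44/164 = 26.8%, the multi-step checkout 36/220 = 16.4% → Flow B
Display: Flow B 8/22 = 36.4%, the multi-step checkout 10/33 = 30.3% → Flow B
Overall: Flow B 59/196 = 30.1%, the multi-step checkout 55/265 = 20.8% → Flow B
Neither sweeps: Flow B wins 2 of 3 groups, the multi-step checkout wins 1. Flow B wins overall but not every group — no Simpson reversal.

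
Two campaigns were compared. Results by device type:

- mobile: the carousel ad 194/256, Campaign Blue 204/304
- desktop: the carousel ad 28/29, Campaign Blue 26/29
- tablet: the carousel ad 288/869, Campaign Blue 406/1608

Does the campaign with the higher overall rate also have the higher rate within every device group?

Mobile: the carousel ad 194/256 = 75.8%, Campaign Blue 204/304 = 67.1% → the carousel ad
Desktop: the carousel ad 28/29 = 96.6%, Campaign Blue 26/29 = 89.7% → the carousel ad
Tablet: the carousel ad 288/869 = 33.1%, Campaign Blue 406/1608 = 25.2% → the carousel ad
Overall: the carousel ad 510/1154 = 44.2%, Campaign Blue 636/1941 = 32.8% → the carousel ad
The carousel ad wins overall and in every device group — no reversal.

Yes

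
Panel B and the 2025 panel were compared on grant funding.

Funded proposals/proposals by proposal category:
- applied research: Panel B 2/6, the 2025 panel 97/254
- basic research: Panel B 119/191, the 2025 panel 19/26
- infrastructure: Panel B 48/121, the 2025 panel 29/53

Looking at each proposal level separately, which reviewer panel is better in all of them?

the 2025 panel

Applied research: Panel B 2/6 = 33.3%, the 2025 panel 97/254 = 38.2% → the 2025 panel
Basic research: Panel B 119/191 = 62.3%, the 2025 panel 19/26 = 73.1% → the 2025 panel
Infrastructure: Panel B 48/121 = 39.7%, the 2025 panel 29/53 = 54.7% → the 2025 panel
The 2025 panel has the higher rate in all 3 groups.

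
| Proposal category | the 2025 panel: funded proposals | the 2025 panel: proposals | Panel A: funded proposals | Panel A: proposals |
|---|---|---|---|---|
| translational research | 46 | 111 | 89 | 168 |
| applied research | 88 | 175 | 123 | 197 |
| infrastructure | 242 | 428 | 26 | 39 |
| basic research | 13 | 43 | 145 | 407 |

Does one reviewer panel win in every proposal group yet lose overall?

Yes

Translational research: the 2025 panel 46/111 = 41.4%, Panel A 89/168 = 53.0% → Panel A
Applied research: the 2025 panel 88/175 = 50.3%, Panel A 123/197 = 62.4% → Panel A
Infrastructure: the 2025 panel 242/428 = 56.5%, Panel A 26/39 = 66.7% → Panel A
Basic research: the 2025 panel 13/43 = 30.2%, Panel A 145/407 = 35.6% → Panel A
Overall: the 2025 panel 389/757 = 51.4%, Panel A 383/811 = 47.2% → the 2025 panel
Panel A wins each proposal group but the 2025 panel wins overall — the comparison reverses. Panel A's proposals skew toward basic research, which has a lower base rate.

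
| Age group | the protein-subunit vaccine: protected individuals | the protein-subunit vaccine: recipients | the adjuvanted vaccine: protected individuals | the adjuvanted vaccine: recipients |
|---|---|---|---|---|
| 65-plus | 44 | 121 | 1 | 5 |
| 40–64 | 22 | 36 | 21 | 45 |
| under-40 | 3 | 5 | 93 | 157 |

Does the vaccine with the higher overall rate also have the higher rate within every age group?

No

65-plus: the protein-subunit vaccine 44/121 = 36.4%, the adjuvanted vaccine 1/5 = 20.0% → the protein-subunit vaccine
40–64: the protein-subunit vaccine 22/36 = 61.1%, the adjuvanted vaccine 21/45 = 46.7% → the protein-subunit vaccine
Under-40: the protein-subunit vaccine 3/5 = 60.0%, the adjuvanted vaccine 93/157 = 59.2% → the protein-subunit vaccine
Overall: the protein-subunit vaccine 69/162 = 42.6%, the adjuvanted vaccine 115/207 = 55.6% → the adjuvanted vaccine
The protein-subunit vaccine wins each age group but the adjuvanted vaccine wins overall — the comparison reverses. The protein-subunit vaccine's recipients skew toward 65-plus, which has a lower base rate.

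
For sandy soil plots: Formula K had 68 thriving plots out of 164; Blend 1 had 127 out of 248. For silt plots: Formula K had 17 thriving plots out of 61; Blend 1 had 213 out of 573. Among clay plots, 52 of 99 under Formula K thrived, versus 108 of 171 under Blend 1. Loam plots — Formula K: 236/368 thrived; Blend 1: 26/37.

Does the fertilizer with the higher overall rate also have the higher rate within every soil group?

Sandy soil: Formula K 68/164 = 41.5%, Blend 1 127/248 = 51.2% → Blend 1
Silt: Formula K 17/61 = 27.9%, Blend 1 213/573 = 37.2% → Blend 1
Clay: Formula K 52/99 = 52.5%, Blend 1 108/171 = 63.2% → Blend 1
Loam: Formula K 236/368 = 64.1%, Blend 1 26/37 = 70.3% → Blend 1
Overall: Formula K 373/692 = 53.9%, Blend 1 474/1029 = 46.1% → Formula K
Blend 1 wins each soil group but Formula K wins overall — the comparison reverses. Blend 1's plots skew toward silt, which has a lower base rate.

No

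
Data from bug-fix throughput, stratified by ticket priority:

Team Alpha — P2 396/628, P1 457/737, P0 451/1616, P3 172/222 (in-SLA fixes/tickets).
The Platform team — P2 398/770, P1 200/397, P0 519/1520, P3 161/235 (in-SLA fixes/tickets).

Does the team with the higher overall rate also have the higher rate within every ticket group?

P2: Team Alpha 396/628 = 63.1%, the Platform team 398/770 = 51.7% → Team Alpha
P1: Team Alpha 457/737 = 62.0%, the Platform team 200/397 = 50.4% → Team Alpha
P0: Team Alpha 451/1616 = 27.9%, the Platform team 519/1520 = 34.1% → the Platform team
P3: Team Alpha 172/222 = 77.5%, the Platform team 161/235 = 68.5% → Team Alpha
Overall: Team Alpha 1476/3203 = 46.1%, the Platform team 1278/2922 = 43.7% → Team Alpha
Neither sweeps: Team Alpha wins 3 of 4 groups, the Platform team wins 1. Team Alpha wins overall but not every group — no Simpson reversal.

No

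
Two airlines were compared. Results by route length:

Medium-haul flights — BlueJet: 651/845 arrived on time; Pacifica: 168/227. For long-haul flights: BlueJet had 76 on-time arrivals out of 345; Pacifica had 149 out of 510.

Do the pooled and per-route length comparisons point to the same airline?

Medium-haul: BlueJet 651/845 = 77.0%, Pacifica 168/227 = 74.0% → BlueJet
Long-haul: BlueJet 76/345 = 22.0%, Pacifica 149/510 = 29.2% → Pacifica
Overall: BlueJet 727/1190 = 61.1%, Pacifica 317/737 = 43.0% → BlueJet
Neither sweeps: BlueJet wins 1 of 2 groups, Pacifica wins 1. BlueJet wins overall but not every group — no Simpson reversal.

No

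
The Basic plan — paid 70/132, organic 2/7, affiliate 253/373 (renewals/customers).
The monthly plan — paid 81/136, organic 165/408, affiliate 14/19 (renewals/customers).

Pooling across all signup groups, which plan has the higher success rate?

the Basic plan

Paid: the Basic plan 70/132 = 53.0%, the monthly plan 81/136 = 59.6% → the monthly plan
Organic: the Basic plan 2/7 = 28.6%, the monthly plan 165/408 = 40.4% → the monthly plan
Affiliate: the Basic plan 253/373 = 67.8%, the monthly plan 14/19 = 73.7% → the monthly plan
Overall: the Basic plan 325/512 = 63.5%, the monthly plan 260/563 = 46.2% → the Basic plan
(The monthly plan wins every signup group but the Basic plan wins overall — the monthly plan's customers skew toward the low-rate organic group.)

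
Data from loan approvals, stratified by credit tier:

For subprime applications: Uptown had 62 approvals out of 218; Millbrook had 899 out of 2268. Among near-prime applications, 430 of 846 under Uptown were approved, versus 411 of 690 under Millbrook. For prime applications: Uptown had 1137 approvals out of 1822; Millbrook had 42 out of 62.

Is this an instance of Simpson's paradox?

Yes

Subprime: Uptown 62/218 = 28.4%, Millbrook 899/2268 = 39.6% → Millbrook
Near-prime: Uptown 430/846 = 50.8%, Millbrook 411/690 = 59.6% → Millbrook
Prime: Uptown 1137/1822 = 62.4%, Millbrook 42/62 = 67.7% → Millbrook
Overall: Uptown 1629/2886 = 56.4%, Millbrook 1352/3020 = 44.8% → Uptown
Millbrook wins each credit group but Uptown wins overall — the comparison reverses. Millbrook's applications skew toward subprime, which has a lower base rate.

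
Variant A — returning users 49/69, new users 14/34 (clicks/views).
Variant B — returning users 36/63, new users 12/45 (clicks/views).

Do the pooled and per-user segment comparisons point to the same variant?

Yes

Returning users: Variant A 49/69 = 71.0%, Variant B 36/63 = 57.1% → Variant A
New users: Variant A 14/34 = 41.2%, Variant B 12/45 = 26.7% → Variant A
Overall: Variant A 63/103 = 61.2%, Variant B 48/108 = 44.4% → Variant A
Variant A wins overall and in every user group — no reversal.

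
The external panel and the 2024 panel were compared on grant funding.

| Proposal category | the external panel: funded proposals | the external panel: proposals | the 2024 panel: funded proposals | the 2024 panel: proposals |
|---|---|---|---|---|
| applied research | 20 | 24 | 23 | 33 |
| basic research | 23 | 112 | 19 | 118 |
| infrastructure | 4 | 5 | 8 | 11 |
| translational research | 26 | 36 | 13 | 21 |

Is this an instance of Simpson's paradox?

No

Applied research: the external panel 20/24 = 83.3%, the 2024 panel 23/33 = 69.7% → the external panel
Basic research: the external panel 23/112 = 20.5%, the 2024 panel 19/118 = 16.1% → the external panel
Infrastructure: the external panel 4/5 = 80.0%, the 2024 panel 8/11 = 72.7% → the external panel
Translational research: the external panel 26/36 = 72.2%, the 2024 panel 13/21 = 61.9% → the external panel
Overall: the external panel 73/177 = 41.2%, the 2024 panel 63/183 = 34.4% → the external panel
The external panel wins overall and in every proposal group — no reversal.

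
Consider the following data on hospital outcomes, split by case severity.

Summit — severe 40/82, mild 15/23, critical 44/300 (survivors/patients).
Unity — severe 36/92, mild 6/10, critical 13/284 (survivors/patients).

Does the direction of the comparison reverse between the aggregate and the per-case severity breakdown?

Severe: Summit 40/82 = 48.8%, Unity 36/92 = 39.1% → Summit
Mild: Summit 15/23 = 65.2%, Unity 6/10 = 60.0% → Summit
Critical: Summit 44/300 = 14.7%, Unity 13/284 = 4.6% → Summit
Overall: Summit 99/405 = 24.4%, Unity 55/386 = 14.2% → Summit
Summit wins overall and in every case group — no reversal.

No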